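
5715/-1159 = -4 - 1079/1159 ≈ -4.93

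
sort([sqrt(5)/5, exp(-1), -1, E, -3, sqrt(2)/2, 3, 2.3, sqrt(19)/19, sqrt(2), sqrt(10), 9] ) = [-3, -1, sqrt(19)/19, exp(-1), sqrt(5)/5, sqrt(2)/2, sqrt(2), 2.3, E, 3, sqrt(10), 9] 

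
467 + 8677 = 9144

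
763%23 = 4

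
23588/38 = 11794/19 ≈ 620.74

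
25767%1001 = 742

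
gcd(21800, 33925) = 25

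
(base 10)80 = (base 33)2e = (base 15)55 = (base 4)1100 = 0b1010000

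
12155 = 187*65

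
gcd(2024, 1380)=92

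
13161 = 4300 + 8861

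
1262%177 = 23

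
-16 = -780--764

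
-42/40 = -1 - 1/20 = -1.05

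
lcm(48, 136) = 816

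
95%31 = 2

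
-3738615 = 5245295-8983910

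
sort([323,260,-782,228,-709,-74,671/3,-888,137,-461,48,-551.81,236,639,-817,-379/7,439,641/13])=[-888,-817,-782,-709,-551.81,-461,-74,-379/7,48,641/13,137,671/3,228,236,260,323,439,639]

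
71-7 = 64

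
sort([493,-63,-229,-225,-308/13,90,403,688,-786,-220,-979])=[-979,-786,-229,-225,-220,-63,-308/13,90,403,493,688]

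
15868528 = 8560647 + 7307881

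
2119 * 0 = 0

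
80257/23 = 3489 + 10/23 ≈ 3489.43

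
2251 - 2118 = 133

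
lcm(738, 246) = 738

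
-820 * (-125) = 102500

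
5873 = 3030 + 2843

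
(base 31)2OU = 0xA88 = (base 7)10601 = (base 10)2696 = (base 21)628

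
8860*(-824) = -7300640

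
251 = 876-625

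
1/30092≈0.0000332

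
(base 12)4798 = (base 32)7r4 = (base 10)8036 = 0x1f64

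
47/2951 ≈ 0.0159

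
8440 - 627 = 7813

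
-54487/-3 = 18162 + 1/3 ≈ 18162.33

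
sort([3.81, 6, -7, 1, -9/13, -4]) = [-7, -4, -9/13, 1, 3.81, 6]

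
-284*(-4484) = 1273456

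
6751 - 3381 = 3370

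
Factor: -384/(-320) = 2^1*3^1*5^(-1) = 6/5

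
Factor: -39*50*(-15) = 2^1*3^2*5^3*13^1 = 29250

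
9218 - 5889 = 3329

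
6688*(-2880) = -19261440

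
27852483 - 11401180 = 16451303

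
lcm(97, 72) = 6984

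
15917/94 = 169 + 31/94 ≈ 169.33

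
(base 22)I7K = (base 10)8886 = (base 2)10001010110110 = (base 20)1246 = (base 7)34623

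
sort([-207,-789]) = [-789,-207]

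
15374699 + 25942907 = 41317606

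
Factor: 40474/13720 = 2^(-2) * 5^(-1) * 59^1 = 59/20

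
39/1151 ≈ 0.0339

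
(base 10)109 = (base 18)61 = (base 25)49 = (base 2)1101101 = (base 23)4h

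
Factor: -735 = -1*3^1*5^1*7^2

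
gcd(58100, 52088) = 4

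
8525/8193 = 1 + 332/8193 ≈ 1.04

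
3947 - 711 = 3236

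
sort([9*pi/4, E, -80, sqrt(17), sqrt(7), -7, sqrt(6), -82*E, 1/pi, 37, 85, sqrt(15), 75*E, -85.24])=[-82*E, -85.24, -80, -7, 1/pi, sqrt(6), sqrt(7), E, sqrt(15), sqrt(17), 9*pi/4, 37, 85, 75*E]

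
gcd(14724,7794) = 18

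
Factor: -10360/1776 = -1 * 2^(-1) * 3^(-1) * 5^1 * 7^1 = -35/6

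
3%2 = 1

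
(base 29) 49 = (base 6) 325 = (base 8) 175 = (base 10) 125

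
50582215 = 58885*859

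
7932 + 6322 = 14254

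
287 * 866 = 248542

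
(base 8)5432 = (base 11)2154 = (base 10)2842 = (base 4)230122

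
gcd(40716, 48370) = 2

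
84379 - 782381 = -698002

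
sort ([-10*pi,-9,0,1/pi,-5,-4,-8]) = [-10*pi,-9,-8,-5,-4,0,1/pi]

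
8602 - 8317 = 285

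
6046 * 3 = 18138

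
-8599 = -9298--699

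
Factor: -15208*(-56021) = 2^3*7^1*53^1*151^1*1901^1 = 851967368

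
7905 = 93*85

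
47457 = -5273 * (-9)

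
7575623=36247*209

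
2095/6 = 349 + 1/6 ≈ 349.17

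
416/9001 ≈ 0.0462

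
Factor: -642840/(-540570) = 2^2 * 11^1 * 37^(-1) = 44/37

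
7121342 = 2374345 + 4746997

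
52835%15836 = 5327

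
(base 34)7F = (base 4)3331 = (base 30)8D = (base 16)FD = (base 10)253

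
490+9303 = 9793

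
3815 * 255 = 972825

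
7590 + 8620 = 16210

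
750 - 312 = 438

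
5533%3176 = 2357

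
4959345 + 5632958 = 10592303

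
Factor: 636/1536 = 2^(-7) * 53^1 = 53/128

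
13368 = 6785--6583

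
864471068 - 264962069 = 599508999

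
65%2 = 1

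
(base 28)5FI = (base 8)10406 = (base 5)114413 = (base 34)3Q6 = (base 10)4358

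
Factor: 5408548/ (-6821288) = -1*2^ (-1)*251^1*5387^1*852661^ (-1) = -1352137/1705322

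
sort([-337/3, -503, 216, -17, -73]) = [-503, -337/3, -73, -17, 216]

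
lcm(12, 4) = 12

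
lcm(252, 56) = 504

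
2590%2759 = 2590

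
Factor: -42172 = -1*2^2*13^1*811^1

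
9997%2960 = 1117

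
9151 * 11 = 100661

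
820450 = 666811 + 153639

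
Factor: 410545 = 5^1 * 47^1 * 1747^1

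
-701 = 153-854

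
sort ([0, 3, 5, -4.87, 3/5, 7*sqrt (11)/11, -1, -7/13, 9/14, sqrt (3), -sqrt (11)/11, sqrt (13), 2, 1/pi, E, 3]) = [-4.87, -1, -7/13, -sqrt (11)/11, 0, 1/pi, 3/5, 9/14, sqrt (3), 2, 7*sqrt (11)/11, E, 3, 3, sqrt (13), 5]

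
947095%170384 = 95175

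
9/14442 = 3/4814 ≈ 0.000623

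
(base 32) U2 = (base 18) 2H8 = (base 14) 4CA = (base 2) 1111000010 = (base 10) 962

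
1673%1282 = 391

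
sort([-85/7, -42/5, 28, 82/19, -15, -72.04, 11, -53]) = [-72.04, -53, -15, -85/7, -42/5, 82/19, 11, 28]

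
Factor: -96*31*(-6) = 2^6*3^2*31^1 = 17856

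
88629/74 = 1197 + 51/74 ≈ 1197.69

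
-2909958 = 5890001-8799959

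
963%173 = 98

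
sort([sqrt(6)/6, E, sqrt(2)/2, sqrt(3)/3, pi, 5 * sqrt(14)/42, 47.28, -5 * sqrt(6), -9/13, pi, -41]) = [-41, -5 * sqrt(6), -9/13, sqrt(6)/6, 5 * sqrt(14)/42, sqrt(3)/3, sqrt(2)/2, E, pi, pi, 47.28]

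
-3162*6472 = -20464464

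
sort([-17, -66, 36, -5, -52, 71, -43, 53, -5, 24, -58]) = [-66, -58, -52, -43, -17, -5, -5, 24, 36, 53, 71]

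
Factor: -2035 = -1*5^1*11^1*37^1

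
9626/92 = 4813/46 ≈ 104.63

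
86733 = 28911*3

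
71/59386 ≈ 0.00120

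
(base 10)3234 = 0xca2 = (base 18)9hc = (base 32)352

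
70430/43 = 1637 + 39/43 ≈ 1637.91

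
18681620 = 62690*298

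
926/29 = 31 + 27/29 ≈ 31.93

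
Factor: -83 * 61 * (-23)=23^1 * 61^1 * 83^1=116449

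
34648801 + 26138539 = 60787340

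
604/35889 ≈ 0.0168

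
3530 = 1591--1939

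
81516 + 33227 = 114743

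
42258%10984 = 9306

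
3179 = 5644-2465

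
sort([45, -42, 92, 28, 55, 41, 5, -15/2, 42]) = [-42, -15/2, 5, 28, 41, 42, 45, 55, 92]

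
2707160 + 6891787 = 9598947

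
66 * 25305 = 1670130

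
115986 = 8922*13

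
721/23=31+8/23 ≈ 31.35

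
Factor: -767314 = -1 * 2^1 * 383657^1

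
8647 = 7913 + 734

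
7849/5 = 1569 + 4/5 = 1569.80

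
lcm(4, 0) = 0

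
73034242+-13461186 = 59573056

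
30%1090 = 30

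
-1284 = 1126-2410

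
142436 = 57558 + 84878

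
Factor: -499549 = -1*499549^1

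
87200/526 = 43600/263 ≈ 165.78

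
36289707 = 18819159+17470548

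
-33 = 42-75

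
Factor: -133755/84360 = -1*2^(-3)*19^(-1)*241^1 = -241/152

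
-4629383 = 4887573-9516956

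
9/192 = 3/64 ≈ 0.0469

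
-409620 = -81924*5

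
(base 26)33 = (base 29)2n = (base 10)81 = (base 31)2j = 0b1010001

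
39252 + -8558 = 30694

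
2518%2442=76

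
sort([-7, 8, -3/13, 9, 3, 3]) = [-7, -3/13, 3, 3, 8, 9]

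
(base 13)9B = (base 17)79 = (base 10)128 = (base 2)10000000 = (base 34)3Q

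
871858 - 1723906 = -852048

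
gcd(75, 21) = 3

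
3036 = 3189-153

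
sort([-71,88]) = [-71,88]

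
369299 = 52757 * 7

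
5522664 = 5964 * 926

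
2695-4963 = -2268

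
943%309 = 16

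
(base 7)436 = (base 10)223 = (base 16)df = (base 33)6p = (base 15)ed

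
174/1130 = 87/565 ≈ 0.154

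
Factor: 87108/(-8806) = -1 * 2^1 * 3^1 * 37^(-1) * 61^1 = -366/37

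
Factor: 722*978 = 2^2*3^1*19^2*163^1 = 706116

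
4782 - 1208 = 3574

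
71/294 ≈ 0.241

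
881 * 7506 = 6612786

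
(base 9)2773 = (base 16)82b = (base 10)2091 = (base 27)2nc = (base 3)2212110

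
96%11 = 8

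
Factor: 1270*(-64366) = -1*2^2*5^1*127^1*32183^1 = -81744820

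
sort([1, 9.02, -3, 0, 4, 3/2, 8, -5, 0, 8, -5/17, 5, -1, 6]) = [-5, -3, -1, -5/17, 0, 0, 1, 3/2, 4, 5, 6, 8, 8, 9.02]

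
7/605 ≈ 0.0116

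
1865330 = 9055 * 206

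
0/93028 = 0 = 0.00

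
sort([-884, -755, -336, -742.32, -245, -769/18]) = [-884, -755, -742.32, -336, -245, -769/18]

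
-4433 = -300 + -4133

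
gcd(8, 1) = 1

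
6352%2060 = 172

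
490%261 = 229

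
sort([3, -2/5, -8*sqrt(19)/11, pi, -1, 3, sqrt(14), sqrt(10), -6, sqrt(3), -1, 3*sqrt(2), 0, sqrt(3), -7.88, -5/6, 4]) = [-7.88, -6, -8*sqrt(19)/11, -1, -1, -5/6, -2/5, 0, sqrt(3), sqrt(3), 3, 3, pi, sqrt(10), sqrt(14), 4, 3*sqrt(2)]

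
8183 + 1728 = 9911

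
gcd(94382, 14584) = 2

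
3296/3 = 1098 + 2/3 ≈ 1098.67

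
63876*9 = 574884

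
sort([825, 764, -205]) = [-205, 764, 825]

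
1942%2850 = 1942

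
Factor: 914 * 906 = 2^2 * 3^1 * 151^1 * 457^1 = 828084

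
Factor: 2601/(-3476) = -1*2^(-2)*3^2*11^(-1)*17^2*79^(-1)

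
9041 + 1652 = 10693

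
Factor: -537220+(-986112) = -1 * 2^2 * 373^1 * 1021^1 = -1523332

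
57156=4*14289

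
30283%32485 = 30283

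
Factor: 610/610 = 1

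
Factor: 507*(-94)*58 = -1*2^2*3^1*13^2*29^1*47^1 = -2764164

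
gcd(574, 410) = 82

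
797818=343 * 2326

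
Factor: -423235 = -1*5^1*47^1*1801^1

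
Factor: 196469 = 7^1 * 13^1 * 17^1 * 127^1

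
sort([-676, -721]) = [-721, -676]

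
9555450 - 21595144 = -12039694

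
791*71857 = 56838887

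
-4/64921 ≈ -0.0000616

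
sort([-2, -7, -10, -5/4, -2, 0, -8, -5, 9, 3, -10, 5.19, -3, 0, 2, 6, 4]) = [-10, -10, -8, -7, -5, -3, -2, -2, -5/4, 0, 0, 2, 3, 4, 5.19, 6, 9]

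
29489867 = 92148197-62658330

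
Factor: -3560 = -1 * 2^3 * 5^1 * 89^1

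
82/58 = 41/29 ≈ 1.41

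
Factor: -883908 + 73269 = -1 * 3^2 * 90071^1 = -810639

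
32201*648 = 20866248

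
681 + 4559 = 5240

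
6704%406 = 208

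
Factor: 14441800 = 2^3*5^2*163^1*443^1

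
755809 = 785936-30127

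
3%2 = 1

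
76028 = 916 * 83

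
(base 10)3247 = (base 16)caf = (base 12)1a67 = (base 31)3bn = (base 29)3os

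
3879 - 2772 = 1107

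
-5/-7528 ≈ 0.000664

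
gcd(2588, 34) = 2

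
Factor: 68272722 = 2^1*3^2*7^1*331^1*1637^1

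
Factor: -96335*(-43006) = 2^1*5^1*19267^1*21503^1 = 4142983010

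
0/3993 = 0 = 0.00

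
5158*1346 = 6942668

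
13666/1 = 13666 = 13666.00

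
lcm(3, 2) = 6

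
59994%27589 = 4816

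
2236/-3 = -745 - 1/3 ≈ -745.33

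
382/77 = 4 + 74/77 ≈ 4.96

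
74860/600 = 3743/30≈124.77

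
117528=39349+78179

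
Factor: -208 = -1*2^4*13^1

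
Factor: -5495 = -1*5^1*7^1*157^1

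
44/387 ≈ 0.114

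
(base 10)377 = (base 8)571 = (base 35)ar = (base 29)d0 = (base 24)fh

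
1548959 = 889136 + 659823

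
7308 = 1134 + 6174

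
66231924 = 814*81366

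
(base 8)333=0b11011011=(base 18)c3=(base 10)219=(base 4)3123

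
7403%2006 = 1385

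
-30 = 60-90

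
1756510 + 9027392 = 10783902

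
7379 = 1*7379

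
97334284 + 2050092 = 99384376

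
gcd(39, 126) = 3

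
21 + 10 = 31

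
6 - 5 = 1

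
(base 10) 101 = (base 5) 401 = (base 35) 2v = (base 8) 145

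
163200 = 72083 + 91117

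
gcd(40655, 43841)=1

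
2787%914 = 45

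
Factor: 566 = 2^1*283^1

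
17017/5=3403 + 2/5=3403.40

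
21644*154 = 3333176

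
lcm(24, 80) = 240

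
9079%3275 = 2529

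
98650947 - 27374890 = 71276057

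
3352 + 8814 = 12166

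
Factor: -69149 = -1 * 69149^1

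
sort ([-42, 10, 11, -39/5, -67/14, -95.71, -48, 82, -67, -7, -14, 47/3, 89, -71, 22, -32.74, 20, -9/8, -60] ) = [-95.71, -71, -67, -60, -48, -42, -32.74, -14, -39/5, -7, -67/14, -9/8, 10, 11, 47/3, 20, 22, 82, 89] 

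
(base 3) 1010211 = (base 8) 1500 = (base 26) 160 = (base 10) 832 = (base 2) 1101000000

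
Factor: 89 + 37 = 2^1 * 3^2 * 7^1 = 126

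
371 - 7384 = -7013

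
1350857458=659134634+691722824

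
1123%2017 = 1123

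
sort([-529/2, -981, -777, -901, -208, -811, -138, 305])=[-981, -901, -811, -777, -529/2, -208, -138, 305]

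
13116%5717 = 1682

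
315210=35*9006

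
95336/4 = 23834 = 23834.00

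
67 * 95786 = 6417662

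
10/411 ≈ 0.0243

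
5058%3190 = 1868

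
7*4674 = 32718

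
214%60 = 34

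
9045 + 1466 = 10511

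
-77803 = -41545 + -36258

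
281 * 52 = 14612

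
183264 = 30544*6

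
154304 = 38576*4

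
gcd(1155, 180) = 15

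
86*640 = 55040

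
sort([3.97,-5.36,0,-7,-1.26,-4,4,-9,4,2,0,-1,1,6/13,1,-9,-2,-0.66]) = [-9,-9,-7,-5.36,-4,-2,-1.26,-1,-0.66,0,0,6/13,1,1,2,3.97,4,4]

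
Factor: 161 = 7^1 * 23^1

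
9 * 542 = 4878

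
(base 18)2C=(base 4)300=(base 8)60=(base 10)48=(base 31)1H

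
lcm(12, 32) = 96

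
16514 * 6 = 99084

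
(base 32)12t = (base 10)1117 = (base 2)10001011101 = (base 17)3ec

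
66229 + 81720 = 147949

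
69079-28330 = 40749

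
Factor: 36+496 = 2^2*7^1*19^1 = 532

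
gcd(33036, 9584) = 4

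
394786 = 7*56398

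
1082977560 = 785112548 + 297865012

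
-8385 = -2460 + -5925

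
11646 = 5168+6478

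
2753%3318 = 2753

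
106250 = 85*1250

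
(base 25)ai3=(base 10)6703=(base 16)1a2f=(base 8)15057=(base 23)cfa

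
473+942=1415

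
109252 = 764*143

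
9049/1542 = 5 + 1339/1542 ≈ 5.87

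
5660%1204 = 844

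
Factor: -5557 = -1 * 5557^1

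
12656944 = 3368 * 3758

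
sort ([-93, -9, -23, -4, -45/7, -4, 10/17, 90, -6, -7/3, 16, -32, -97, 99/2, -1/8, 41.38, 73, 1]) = [-97, -93, -32, -23, -9, -45/7, -6, -4, -4, -7/3, -1/8, 10/17, 1, 16, 41.38, 99/2, 73, 90]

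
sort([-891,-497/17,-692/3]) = [-891,-692/3,-497/17]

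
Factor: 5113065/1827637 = 3^1*5^1*7^(-1)*71^1*157^(-1)*1663^(-1)*4801^1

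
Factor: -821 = -1 * 821^1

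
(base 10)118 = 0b1110110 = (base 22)58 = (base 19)64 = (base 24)4m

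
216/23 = 9 + 9/23 ≈ 9.39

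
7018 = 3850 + 3168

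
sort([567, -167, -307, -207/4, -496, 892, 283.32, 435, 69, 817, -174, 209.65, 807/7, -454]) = [-496, -454, -307, -174, -167, -207/4, 69, 807/7, 209.65, 283.32, 435, 567, 817, 892]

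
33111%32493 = 618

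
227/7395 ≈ 0.0307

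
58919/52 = 1133 + 3/52≈1133.06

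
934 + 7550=8484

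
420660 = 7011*60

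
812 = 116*7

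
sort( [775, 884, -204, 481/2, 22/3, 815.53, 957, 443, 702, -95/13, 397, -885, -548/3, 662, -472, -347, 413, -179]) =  [-885, -472, -347, -204, -548/3, -179, -95/13, 22/3, 481/2, 397, 413, 443, 662, 702, 775, 815.53, 884, 957]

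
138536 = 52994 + 85542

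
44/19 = 2 + 6/19 ≈ 2.32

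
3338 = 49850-46512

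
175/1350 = 7/54 ≈ 0.130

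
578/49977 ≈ 0.0116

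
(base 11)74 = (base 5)311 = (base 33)2f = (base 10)81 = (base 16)51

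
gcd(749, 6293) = 7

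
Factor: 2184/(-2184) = -1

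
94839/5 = 18967 + 4/5 = 18967.80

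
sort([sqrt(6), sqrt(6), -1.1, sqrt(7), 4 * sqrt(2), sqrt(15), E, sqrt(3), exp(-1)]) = [-1.1, exp(-1), sqrt(3), sqrt(6), sqrt(6), sqrt(7), E, sqrt(15), 4 * sqrt(2)]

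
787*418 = 328966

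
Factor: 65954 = 2^1*7^2*673^1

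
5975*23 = 137425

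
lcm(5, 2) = 10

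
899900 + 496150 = 1396050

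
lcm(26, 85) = 2210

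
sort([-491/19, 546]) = [-491/19, 546]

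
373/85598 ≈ 0.00436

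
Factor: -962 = -1*2^1*13^1*37^1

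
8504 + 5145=13649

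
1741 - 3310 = -1569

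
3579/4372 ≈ 0.819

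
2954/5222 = 211/373 ≈ 0.566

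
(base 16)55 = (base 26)37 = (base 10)85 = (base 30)2p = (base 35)2f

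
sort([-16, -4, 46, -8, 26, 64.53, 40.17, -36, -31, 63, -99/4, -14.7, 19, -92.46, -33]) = [-92.46, -36, -33, -31, -99/4, -16, -14.7, -8, -4, 19, 26, 40.17, 46, 63, 64.53]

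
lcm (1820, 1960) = 25480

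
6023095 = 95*63401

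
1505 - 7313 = -5808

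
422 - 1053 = -631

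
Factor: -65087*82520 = -1*2^3*5^1*11^1*61^1*97^1*2063^1 = -5370979240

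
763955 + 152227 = 916182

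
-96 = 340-436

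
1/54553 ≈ 0.0000183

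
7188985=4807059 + 2381926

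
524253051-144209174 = 380043877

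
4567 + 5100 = 9667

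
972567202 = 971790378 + 776824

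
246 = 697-451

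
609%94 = 45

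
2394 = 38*63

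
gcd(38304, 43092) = 4788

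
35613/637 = 55 + 578/637 ≈ 55.91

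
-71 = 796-867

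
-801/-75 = 10 + 17/25 = 10.68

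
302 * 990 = 298980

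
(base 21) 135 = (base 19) 17f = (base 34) ex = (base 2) 111111101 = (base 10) 509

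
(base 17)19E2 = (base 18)15GE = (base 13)36B6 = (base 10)7754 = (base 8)17112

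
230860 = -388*(-595) 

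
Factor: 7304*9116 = 2^5*11^1*43^1*53^1*83^1 = 66583264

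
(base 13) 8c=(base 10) 116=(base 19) 62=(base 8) 164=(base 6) 312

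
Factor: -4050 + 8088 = 2^1 * 3^1 * 673^1 = 4038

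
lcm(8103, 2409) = 89133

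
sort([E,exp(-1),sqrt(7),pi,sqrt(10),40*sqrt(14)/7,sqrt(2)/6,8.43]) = [sqrt(2)/6,exp(-1),sqrt(7),E,pi,sqrt(10),8.43,40*sqrt(14)/7]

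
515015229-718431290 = -203416061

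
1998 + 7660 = 9658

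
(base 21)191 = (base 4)21313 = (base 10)631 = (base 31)kb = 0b1001110111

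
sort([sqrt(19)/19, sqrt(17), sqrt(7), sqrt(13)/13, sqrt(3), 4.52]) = [sqrt(19)/19, sqrt(13)/13, sqrt(3), sqrt(7), sqrt(17), 4.52]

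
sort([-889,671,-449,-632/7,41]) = [-889,-449,-632/7,41,671]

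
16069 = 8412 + 7657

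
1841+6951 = 8792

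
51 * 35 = 1785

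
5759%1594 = 977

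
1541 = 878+663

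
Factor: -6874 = -1*2^1*7^1*491^1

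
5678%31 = 5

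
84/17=4 + 16/17 ≈ 4.94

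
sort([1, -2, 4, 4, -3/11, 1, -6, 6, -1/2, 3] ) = [-6, -2, -1/2, -3/11, 1, 1, 3, 4, 4, 6] 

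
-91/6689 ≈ -0.0136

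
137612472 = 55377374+82235098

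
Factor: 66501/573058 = 2^(-1)*3^4*349^(-1) = 81/698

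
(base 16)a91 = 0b101010010001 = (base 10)2705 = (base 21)62h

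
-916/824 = -1 - 23/206 ≈ -1.11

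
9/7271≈0.00124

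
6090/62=3045/31 ≈ 98.23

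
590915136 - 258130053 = 332785083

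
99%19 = 4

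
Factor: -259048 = -1*2^3*32381^1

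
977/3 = 325 + 2/3 ≈ 325.67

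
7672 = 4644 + 3028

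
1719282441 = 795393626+923888815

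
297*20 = 5940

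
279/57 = 93/19 ≈ 4.89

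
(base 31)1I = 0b110001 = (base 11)45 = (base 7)100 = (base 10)49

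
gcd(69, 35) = 1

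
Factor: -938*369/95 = -1*2^1*3^2*5^(-1)*7^1*19^(-1)*41^1*67^1 = -346122/95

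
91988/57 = 1613 + 47/57 ≈ 1613.82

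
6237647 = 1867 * 3341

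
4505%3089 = 1416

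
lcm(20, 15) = 60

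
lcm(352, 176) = 352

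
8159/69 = 118 + 17/69 ≈ 118.25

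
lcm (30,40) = 120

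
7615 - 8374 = -759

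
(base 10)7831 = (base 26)bf5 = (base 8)17227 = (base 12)4647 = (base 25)cd6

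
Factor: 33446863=33446863^1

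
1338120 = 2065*648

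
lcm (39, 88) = 3432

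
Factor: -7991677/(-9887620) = 2^(-2) * 5^(-1) * 1571^1 * 5087^1 * 494381^(-1)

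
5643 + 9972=15615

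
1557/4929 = 519/1643≈0.316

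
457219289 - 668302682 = -211083393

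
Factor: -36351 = -1 * 3^2 * 7^1 * 577^1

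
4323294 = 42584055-38260761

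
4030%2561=1469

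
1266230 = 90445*14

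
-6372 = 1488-7860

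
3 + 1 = 4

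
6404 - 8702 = -2298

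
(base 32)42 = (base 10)130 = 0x82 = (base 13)a0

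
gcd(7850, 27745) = 5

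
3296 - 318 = 2978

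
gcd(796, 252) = 4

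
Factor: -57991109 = -1*11^1*5271919^1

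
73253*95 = 6959035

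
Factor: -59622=-1*2^1*3^1*19^1*523^1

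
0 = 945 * 0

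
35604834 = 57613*618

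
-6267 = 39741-46008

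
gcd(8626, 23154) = 454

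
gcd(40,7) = 1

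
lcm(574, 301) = 24682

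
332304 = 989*336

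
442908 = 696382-253474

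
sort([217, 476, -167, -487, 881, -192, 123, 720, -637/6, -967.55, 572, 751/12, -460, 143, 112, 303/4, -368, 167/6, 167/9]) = [-967.55, -487, -460, -368, -192, -167, -637/6, 167/9, 167/6, 751/12, 303/4, 112, 123, 143, 217, 476, 572, 720, 881]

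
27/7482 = 9/2494 ≈ 0.00361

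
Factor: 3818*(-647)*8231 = -1*2^1*23^1*83^1*647^1*8231^1 = -20332594826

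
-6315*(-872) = 5506680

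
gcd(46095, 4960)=5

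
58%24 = 10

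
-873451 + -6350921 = -7224372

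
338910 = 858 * 395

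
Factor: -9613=-1*9613^1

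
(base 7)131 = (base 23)32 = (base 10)71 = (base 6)155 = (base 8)107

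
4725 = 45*105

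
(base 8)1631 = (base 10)921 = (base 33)ru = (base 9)1233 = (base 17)333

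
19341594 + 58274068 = 77615662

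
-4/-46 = 2/23 ≈ 0.0870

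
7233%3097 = 1039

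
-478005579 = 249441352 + -727446931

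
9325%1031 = 46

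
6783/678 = 2261/226 ≈ 10.00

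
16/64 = 1/4 = 0.25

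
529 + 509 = 1038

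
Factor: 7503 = 3^1*41^1*61^1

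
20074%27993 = 20074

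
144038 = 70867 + 73171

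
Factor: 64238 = 2^1*32119^1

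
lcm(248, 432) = 13392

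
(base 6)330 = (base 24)56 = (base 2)1111110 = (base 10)126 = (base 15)86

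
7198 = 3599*2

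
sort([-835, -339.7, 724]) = [-835, -339.7, 724]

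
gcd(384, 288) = 96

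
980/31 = 31 + 19/31 ≈ 31.61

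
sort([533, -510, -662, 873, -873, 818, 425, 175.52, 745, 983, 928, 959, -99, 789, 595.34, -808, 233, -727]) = [-873, -808, -727, -662, -510, -99, 175.52, 233, 425, 533, 595.34, 745, 789, 818, 873, 928, 959, 983]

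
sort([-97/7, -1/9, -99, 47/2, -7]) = [-99, -97/7, -7, -1/9, 47/2]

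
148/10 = 74/5 = 14.80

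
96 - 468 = -372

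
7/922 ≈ 0.00759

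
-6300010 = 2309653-8609663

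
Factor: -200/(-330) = 2^2 * 3^(-1) * 5^1 * 11^(-1) = 20/33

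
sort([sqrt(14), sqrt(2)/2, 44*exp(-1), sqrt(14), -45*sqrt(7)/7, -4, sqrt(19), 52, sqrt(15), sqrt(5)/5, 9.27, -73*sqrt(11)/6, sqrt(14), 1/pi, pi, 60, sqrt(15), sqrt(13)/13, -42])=[-42, -73*sqrt(11)/6, -45*sqrt(7)/7, -4, sqrt(13)/13, 1/pi, sqrt(5)/5, sqrt(2)/2, pi, sqrt(14), sqrt(14), sqrt(14), sqrt(15), sqrt(15), sqrt(19), 9.27, 44*exp(-1), 52, 60]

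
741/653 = 1 + 88/653 ≈ 1.13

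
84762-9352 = 75410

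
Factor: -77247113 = -1*149^1*311^1*1667^1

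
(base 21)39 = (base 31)2a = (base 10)72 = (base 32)28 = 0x48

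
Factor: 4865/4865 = 1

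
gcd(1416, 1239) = 177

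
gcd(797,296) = 1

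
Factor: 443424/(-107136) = -1*2^(-2)*3^(-2)*149^1 = -149/36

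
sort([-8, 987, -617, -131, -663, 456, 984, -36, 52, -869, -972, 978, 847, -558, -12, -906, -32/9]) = [-972, -906, -869, -663, -617, -558, -131, -36, -12, -8, -32/9, 52, 456, 847, 978, 984, 987]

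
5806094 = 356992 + 5449102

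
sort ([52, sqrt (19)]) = [sqrt (19), 52]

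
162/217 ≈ 0.747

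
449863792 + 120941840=570805632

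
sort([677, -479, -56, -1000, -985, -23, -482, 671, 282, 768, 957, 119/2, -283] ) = [-1000, -985, -482, -479, -283, -56, -23, 119/2, 282, 671, 677, 768, 957] 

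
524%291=233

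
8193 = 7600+593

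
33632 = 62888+-29256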